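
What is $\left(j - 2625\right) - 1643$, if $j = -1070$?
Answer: $-5338$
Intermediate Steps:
$\left(j - 2625\right) - 1643 = \left(-1070 - 2625\right) - 1643 = -3695 - 1643 = -5338$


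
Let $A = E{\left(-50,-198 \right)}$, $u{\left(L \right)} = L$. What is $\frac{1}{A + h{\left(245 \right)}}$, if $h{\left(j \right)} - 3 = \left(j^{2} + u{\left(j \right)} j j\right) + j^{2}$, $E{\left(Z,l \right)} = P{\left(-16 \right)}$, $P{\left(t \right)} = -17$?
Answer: $\frac{1}{14826161} \approx 6.7448 \cdot 10^{-8}$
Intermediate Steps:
$E{\left(Z,l \right)} = -17$
$A = -17$
$h{\left(j \right)} = 3 + j^{3} + 2 j^{2}$ ($h{\left(j \right)} = 3 + \left(\left(j^{2} + j j j\right) + j^{2}\right) = 3 + \left(\left(j^{2} + j^{2} j\right) + j^{2}\right) = 3 + \left(\left(j^{2} + j^{3}\right) + j^{2}\right) = 3 + \left(j^{3} + 2 j^{2}\right) = 3 + j^{3} + 2 j^{2}$)
$\frac{1}{A + h{\left(245 \right)}} = \frac{1}{-17 + \left(3 + 245^{3} + 2 \cdot 245^{2}\right)} = \frac{1}{-17 + \left(3 + 14706125 + 2 \cdot 60025\right)} = \frac{1}{-17 + \left(3 + 14706125 + 120050\right)} = \frac{1}{-17 + 14826178} = \frac{1}{14826161}$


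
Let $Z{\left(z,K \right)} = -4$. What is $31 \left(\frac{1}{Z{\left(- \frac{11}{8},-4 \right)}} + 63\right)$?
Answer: $\frac{7781}{4} \approx 1945.3$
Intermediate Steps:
$31 \left(\frac{1}{Z{\left(- \frac{11}{8},-4 \right)}} + 63\right) = 31 \left(\frac{1}{-4} + 63\right) = 31 \left(- \frac{1}{4} + 63\right) = 31 \cdot \frac{251}{4} = \frac{7781}{4}$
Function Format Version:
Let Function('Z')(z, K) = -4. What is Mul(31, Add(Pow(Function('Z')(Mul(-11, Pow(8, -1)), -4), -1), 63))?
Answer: Rational(7781, 4) ≈ 1945.3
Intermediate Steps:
Mul(31, Add(Pow(Function('Z')(Mul(-11, Pow(8, -1)), -4), -1), 63)) = Mul(31, Add(Pow(-4, -1), 63)) = Mul(31, Add(Rational(-1, 4), 63)) = Mul(31, Rational(251, 4)) = Rational(7781, 4)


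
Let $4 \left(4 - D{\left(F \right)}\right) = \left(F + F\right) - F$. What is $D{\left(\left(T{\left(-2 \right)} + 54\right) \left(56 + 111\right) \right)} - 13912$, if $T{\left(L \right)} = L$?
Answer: $-16079$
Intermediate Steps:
$D{\left(F \right)} = 4 - \frac{F}{4}$ ($D{\left(F \right)} = 4 - \frac{\left(F + F\right) - F}{4} = 4 - \frac{2 F - F}{4} = 4 - \frac{F}{4}$)
$D{\left(\left(T{\left(-2 \right)} + 54\right) \left(56 + 111\right) \right)} - 13912 = \left(4 - \frac{\left(-2 + 54\right) \left(56 + 111\right)}{4}\right) - 13912 = \left(4 - \frac{52 \cdot 167}{4}\right) - 13912 = \left(4 - 2171\right) - 13912 = -2167 - 13912 = -16079$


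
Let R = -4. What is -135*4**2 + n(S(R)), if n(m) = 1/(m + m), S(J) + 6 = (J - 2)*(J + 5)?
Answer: -51841/24 ≈ -2160.0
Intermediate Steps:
S(J) = -6 + (-2 + J)*(5 + J) (S(J) = -6 + (J - 2)*(J + 5) = -6 + (-2 + J)*(5 + J))
n(m) = 1/(2*m)
-135*4**2 + n(S(R)) = -135*4**2 + 1/(2*(-16 + (-4)**2 + 3*(-4))) = -135*16 + 1/(2*(-16 + 16 - 12)) = -2160 + (1/2)/(-12) = -2160 + (1/2)*(-1/12) = -2160 - 1/24 = -51841/24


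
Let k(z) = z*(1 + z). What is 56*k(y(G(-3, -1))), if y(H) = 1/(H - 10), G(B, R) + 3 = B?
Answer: -105/32 ≈ -3.2813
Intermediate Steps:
G(B, R) = -3 + B
y(H) = 1/(-10 + H)
56*k(y(G(-3, -1))) = 56*((1 + 1/(-10 + (-3 - 3)))/(-10 + (-3 - 3))) = 56*((1 + 1/(-10 - 6))/(-10 - 6)) = 56*((1 + 1/(-16))/(-16)) = 56*(-(1 - 1/16)/16) = 56*(-1/16*15/16) = 56*(-15/256) = -105/32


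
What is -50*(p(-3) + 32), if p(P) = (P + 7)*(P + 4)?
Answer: -1800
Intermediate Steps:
p(P) = (4 + P)*(7 + P) (p(P) = (7 + P)*(4 + P) = (4 + P)*(7 + P))
-50*(p(-3) + 32) = -50*((28 + (-3)² + 11*(-3)) + 32) = -50*((28 + 9 - 33) + 32) = -50*(4 + 32) = -50*36 = -1800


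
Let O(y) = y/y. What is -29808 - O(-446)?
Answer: -29809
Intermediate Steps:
O(y) = 1
-29808 - O(-446) = -29808 - 1*1 = -29808 - 1 = -29809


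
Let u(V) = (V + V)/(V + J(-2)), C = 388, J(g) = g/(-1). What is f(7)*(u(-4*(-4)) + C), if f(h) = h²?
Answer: 171892/9 ≈ 19099.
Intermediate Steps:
J(g) = -g (J(g) = g*(-1) = -g)
u(V) = 2*V/(2 + V) (u(V) = (V + V)/(V - 1*(-2)) = (2*V)/(V + 2) = (2*V)/(2 + V) = 2*V/(2 + V))
f(7)*(u(-4*(-4)) + C) = 7²*(2*(-4*(-4))/(2 - 4*(-4)) + 388) = 49*(2*16/(2 + 16) + 388) = 49*(2*16/18 + 388) = 49*(2*16*(1/18) + 388) = 49*(16/9 + 388) = 49*(3508/9) = 171892/9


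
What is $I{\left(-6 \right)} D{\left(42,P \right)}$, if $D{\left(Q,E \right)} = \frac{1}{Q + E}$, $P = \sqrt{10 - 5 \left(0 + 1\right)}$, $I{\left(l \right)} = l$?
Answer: $- \frac{252}{1759} + \frac{6 \sqrt{5}}{1759} \approx -0.13564$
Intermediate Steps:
$P = \sqrt{5}$ ($P = \sqrt{10 - 5} = \sqrt{5} \approx 2.2361$)
$D{\left(Q,E \right)} = \frac{1}{E + Q}$
$I{\left(-6 \right)} D{\left(42,P \right)} = - \frac{6}{\sqrt{5} + 42} = - \frac{6}{42 + \sqrt{5}}$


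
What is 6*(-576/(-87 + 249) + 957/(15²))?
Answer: 314/75 ≈ 4.1867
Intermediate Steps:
6*(-576/(-87 + 249) + 957/(15²)) = 6*(-576/162 + 957/225) = 6*(-576*1/162 + 957*(1/225)) = 6*(-32/9 + 319/75) = 6*(157/225) = 314/75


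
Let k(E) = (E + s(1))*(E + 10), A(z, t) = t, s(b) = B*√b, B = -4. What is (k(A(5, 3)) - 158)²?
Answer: 29241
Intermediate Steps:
s(b) = -4*√b
k(E) = (-4 + E)*(10 + E) (k(E) = (E - 4*√1)*(E + 10) = (E - 4*1)*(10 + E) = (E - 4)*(10 + E) = (-4 + E)*(10 + E))
(k(A(5, 3)) - 158)² = ((-40 + 3² + 6*3) - 158)² = ((-40 + 9 + 18) - 158)² = (-13 - 158)² = (-171)² = 29241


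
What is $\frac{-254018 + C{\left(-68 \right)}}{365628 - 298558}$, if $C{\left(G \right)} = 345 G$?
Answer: $- \frac{138739}{33535} \approx -4.1371$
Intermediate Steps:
$\frac{-254018 + C{\left(-68 \right)}}{365628 - 298558} = \frac{-254018 + 345 \left(-68\right)}{365628 - 298558} = \frac{-254018 - 23460}{67070} = \left(-277478\right) \frac{1}{67070} = - \frac{138739}{33535}$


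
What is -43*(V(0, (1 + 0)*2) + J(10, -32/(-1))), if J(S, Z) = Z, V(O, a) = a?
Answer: -1462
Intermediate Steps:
-43*(V(0, (1 + 0)*2) + J(10, -32/(-1))) = -43*((1 + 0)*2 - 32/(-1)) = -43*(1*2 - 32*(-1)) = -43*(2 + 32) = -43*34 = -1462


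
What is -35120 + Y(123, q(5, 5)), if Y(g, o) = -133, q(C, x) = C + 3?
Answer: -35253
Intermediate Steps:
q(C, x) = 3 + C
-35120 + Y(123, q(5, 5)) = -35120 - 133 = -35253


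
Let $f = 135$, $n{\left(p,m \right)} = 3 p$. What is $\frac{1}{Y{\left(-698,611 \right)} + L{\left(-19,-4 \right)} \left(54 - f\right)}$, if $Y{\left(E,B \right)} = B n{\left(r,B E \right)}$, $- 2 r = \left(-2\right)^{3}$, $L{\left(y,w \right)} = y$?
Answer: $\frac{1}{8871} \approx 0.00011273$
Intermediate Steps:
$r = 4$ ($r = - \frac{\left(-2\right)^{3}}{2} = \left(- \frac{1}{2}\right) \left(-8\right) = 4$)
$Y{\left(E,B \right)} = 12 B$ ($Y{\left(E,B \right)} = B 3 \cdot 4 = B 12 = 12 B$)
$\frac{1}{Y{\left(-698,611 \right)} + L{\left(-19,-4 \right)} \left(54 - f\right)} = \frac{1}{12 \cdot 611 - 19 \left(54 - 135\right)} = \frac{1}{7332 - 19 \left(54 - 135\right)} = \frac{1}{7332 - -1539} = \frac{1}{7332 + 1539} = \frac{1}{8871}$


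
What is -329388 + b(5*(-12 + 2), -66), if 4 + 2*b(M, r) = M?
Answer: -329415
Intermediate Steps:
b(M, r) = -2 + M/2
-329388 + b(5*(-12 + 2), -66) = -329388 + (-2 + (5*(-12 + 2))/2) = -329388 + (-2 + (5*(-10))/2) = -329388 + (-2 + (1/2)*(-50)) = -329388 + (-2 - 25) = -329388 - 27 = -329415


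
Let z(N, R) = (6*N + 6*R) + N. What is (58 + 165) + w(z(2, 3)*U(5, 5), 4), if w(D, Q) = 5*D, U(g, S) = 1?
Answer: 383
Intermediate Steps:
z(N, R) = 6*R + 7*N
(58 + 165) + w(z(2, 3)*U(5, 5), 4) = (58 + 165) + 5*((6*3 + 7*2)*1) = 223 + 5*((18 + 14)*1) = 223 + 5*(32*1) = 223 + 5*32 = 223 + 160 = 383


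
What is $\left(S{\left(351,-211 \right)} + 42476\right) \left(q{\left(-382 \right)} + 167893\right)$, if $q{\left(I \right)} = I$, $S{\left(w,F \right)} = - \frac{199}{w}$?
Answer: $\frac{832466965049}{117} \approx 7.1151 \cdot 10^{9}$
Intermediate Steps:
$\left(S{\left(351,-211 \right)} + 42476\right) \left(q{\left(-382 \right)} + 167893\right) = \left(- \frac{199}{351} + 42476\right) \left(-382 + 167893\right) = \left(\left(-199\right) \frac{1}{351} + 42476\right) 167511 = \left(- \frac{199}{351} + 42476\right) 167511 = \frac{14908877}{351} \cdot 167511 = \frac{832466965049}{117}$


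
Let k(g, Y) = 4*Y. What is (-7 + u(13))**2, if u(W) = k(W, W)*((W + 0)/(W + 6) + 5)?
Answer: 30063289/361 ≈ 83278.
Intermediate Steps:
u(W) = 4*W*(5 + W/(6 + W)) (u(W) = (4*W)*((W + 0)/(W + 6) + 5) = (4*W)*(W/(6 + W) + 5) = (4*W)*(5 + W/(6 + W)) = 4*W*(5 + W/(6 + W)))
(-7 + u(13))**2 = (-7 + 24*13*(5 + 13)/(6 + 13))**2 = (-7 + 24*13*18/19)**2 = (-7 + 24*13*(1/19)*18)**2 = (-7 + 5616/19)**2 = (5483/19)**2 = 30063289/361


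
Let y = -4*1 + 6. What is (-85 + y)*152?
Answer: -12616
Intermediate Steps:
y = 2 (y = -4 + 6 = 2)
(-85 + y)*152 = (-85 + 2)*152 = -83*152 = -12616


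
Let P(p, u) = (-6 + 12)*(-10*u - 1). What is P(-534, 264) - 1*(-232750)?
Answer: 216904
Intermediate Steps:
P(p, u) = -6 - 60*u (P(p, u) = 6*(-1 - 10*u) = -6 - 60*u)
P(-534, 264) - 1*(-232750) = (-6 - 60*264) - 1*(-232750) = (-6 - 15840) + 232750 = -15846 + 232750 = 216904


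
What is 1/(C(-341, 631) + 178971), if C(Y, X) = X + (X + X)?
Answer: 1/180864 ≈ 5.5290e-6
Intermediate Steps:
C(Y, X) = 3*X (C(Y, X) = X + 2*X = 3*X)
1/(C(-341, 631) + 178971) = 1/(3*631 + 178971) = 1/(1893 + 178971) = 1/180864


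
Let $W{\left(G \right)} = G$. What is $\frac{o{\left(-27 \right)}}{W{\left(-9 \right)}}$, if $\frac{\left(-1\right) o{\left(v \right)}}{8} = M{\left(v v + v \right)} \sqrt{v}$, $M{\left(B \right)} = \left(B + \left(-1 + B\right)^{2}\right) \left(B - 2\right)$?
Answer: $\frac{2755776800 i \sqrt{3}}{3} \approx 1.591 \cdot 10^{9} i$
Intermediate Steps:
$M{\left(B \right)} = \left(-2 + B\right) \left(B + \left(-1 + B\right)^{2}\right)$ ($M{\left(B \right)} = \left(B + \left(-1 + B\right)^{2}\right) \left(-2 + B\right) = \left(-2 + B\right) \left(B + \left(-1 + B\right)^{2}\right)$)
$o{\left(v \right)} = - 8 \sqrt{v} \left(-2 + \left(v + v^{2}\right)^{3} - 3 \left(v + v^{2}\right)^{2} + 3 v + 3 v^{2}\right)$ ($o{\left(v \right)} = - 8 \left(-2 + \left(v v + v\right)^{3} - 3 \left(v v + v\right)^{2} + 3 \left(v v + v\right)\right) \sqrt{v} = - 8 \left(-2 + \left(v^{2} + v\right)^{3} - 3 \left(v^{2} + v\right)^{2} + 3 \left(v^{2} + v\right)\right) \sqrt{v} = - 8 \left(-2 + \left(v + v^{2}\right)^{3} - 3 \left(v + v^{2}\right)^{2} + 3 \left(v + v^{2}\right)\right) \sqrt{v} = - 8 \left(-2 + \left(v + v^{2}\right)^{3} - 3 \left(v + v^{2}\right)^{2} + \left(3 v + 3 v^{2}\right)\right) \sqrt{v} = - 8 \left(-2 + \left(v + v^{2}\right)^{3} - 3 \left(v + v^{2}\right)^{2} + 3 v + 3 v^{2}\right) \sqrt{v} = - 8 \sqrt{v} \left(-2 + \left(v + v^{2}\right)^{3} - 3 \left(v + v^{2}\right)^{2} + 3 v + 3 v^{2}\right)$)
$\frac{o{\left(-27 \right)}}{W{\left(-9 \right)}} = \frac{8 \sqrt{-27} \left(2 - \left(-27\right)^{6} - -81 - 3 \left(-27\right)^{5} + 5 \left(-27\right)^{3}\right)}{-9} = 8 \cdot 3 i \sqrt{3} \left(2 - 387420489 + 81 - -43046721 + 5 \left(-19683\right)\right) \left(- \frac{1}{9}\right) = 8 \cdot 3 i \sqrt{3} \left(2 - 387420489 + 81 + 43046721 - 98415\right) \left(- \frac{1}{9}\right) = 8 \cdot 3 i \sqrt{3} \left(-344472100\right) \left(- \frac{1}{9}\right) = - 8267330400 i \sqrt{3} \left(- \frac{1}{9}\right) = \frac{2755776800 i \sqrt{3}}{3}$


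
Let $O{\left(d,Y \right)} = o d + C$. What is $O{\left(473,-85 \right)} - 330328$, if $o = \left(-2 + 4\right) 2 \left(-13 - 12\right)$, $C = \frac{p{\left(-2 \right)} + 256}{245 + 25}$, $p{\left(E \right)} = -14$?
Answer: $- \frac{50979659}{135} \approx -3.7763 \cdot 10^{5}$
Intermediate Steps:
$C = \frac{121}{135}$ ($C = \frac{-14 + 256}{245 + 25} = \frac{242}{270} = 242 \cdot \frac{1}{270} = \frac{121}{135} \approx 0.8963$)
$o = -100$ ($o = 2 \cdot 2 \left(-25\right) = 4 \left(-25\right) = -100$)
$O{\left(d,Y \right)} = \frac{121}{135} - 100 d$ ($O{\left(d,Y \right)} = - 100 d + \frac{121}{135} = \frac{121}{135} - 100 d$)
$O{\left(473,-85 \right)} - 330328 = \left(\frac{121}{135} - 47300\right) - 330328 = - \frac{6385379}{135} - 330328 = - \frac{50979659}{135}$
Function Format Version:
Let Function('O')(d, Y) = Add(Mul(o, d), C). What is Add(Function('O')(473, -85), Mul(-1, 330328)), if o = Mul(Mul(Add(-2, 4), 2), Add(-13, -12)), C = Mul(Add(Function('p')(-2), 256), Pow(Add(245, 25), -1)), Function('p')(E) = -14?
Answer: Rational(-50979659, 135) ≈ -3.7763e+5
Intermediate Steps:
C = Rational(121, 135) (C = Mul(Add(-14, 256), Pow(Add(245, 25), -1)) = Mul(242, Pow(270, -1)) = Mul(242, Rational(1, 270)) = Rational(121, 135) ≈ 0.89630)
o = -100 (o = Mul(Mul(2, 2), -25) = Mul(4, -25) = -100)
Function('O')(d, Y) = Add(Rational(121, 135), Mul(-100, d)) (Function('O')(d, Y) = Add(Mul(-100, d), Rational(121, 135)) = Add(Rational(121, 135), Mul(-100, d)))
Add(Function('O')(473, -85), Mul(-1, 330328)) = Add(Add(Rational(121, 135), Mul(-100, 473)), Mul(-1, 330328)) = Add(Add(Rational(121, 135), -47300), -330328) = Add(Rational(-6385379, 135), -330328) = Rational(-50979659, 135)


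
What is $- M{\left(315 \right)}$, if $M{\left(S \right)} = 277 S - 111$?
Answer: $-87144$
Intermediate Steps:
$M{\left(S \right)} = -111 + 277 S$
$- M{\left(315 \right)} = - (-111 + 277 \cdot 315) = - (-111 + 87255) = \left(-1\right) 87144 = -87144$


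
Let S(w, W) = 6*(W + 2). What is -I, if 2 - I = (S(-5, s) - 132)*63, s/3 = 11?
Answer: 4912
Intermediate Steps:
s = 33 (s = 3*11 = 33)
S(w, W) = 12 + 6*W (S(w, W) = 6*(2 + W) = 12 + 6*W)
I = -4912 (I = 2 - ((12 + 6*33) - 132)*63 = 2 - ((12 + 198) - 132)*63 = 2 - (210 - 132)*63 = 2 - 78*63 = 2 - 1*4914 = 2 - 4914 = -4912)
-I = -1*(-4912) = 4912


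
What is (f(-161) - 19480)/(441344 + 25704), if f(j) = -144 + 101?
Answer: -19523/467048 ≈ -0.041801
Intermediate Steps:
f(j) = -43
(f(-161) - 19480)/(441344 + 25704) = (-43 - 19480)/(441344 + 25704) = -19523/467048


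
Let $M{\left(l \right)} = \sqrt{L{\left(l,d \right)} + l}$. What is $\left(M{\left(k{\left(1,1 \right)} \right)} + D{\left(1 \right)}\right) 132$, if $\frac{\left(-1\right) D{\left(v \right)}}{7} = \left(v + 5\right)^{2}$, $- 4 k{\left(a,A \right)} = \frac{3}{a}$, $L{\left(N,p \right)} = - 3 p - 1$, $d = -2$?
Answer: $-33264 + 66 \sqrt{17} \approx -32992.0$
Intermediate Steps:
$L{\left(N,p \right)} = -1 - 3 p$
$k{\left(a,A \right)} = - \frac{3}{4 a}$ ($k{\left(a,A \right)} = - \frac{3 \frac{1}{a}}{4} = - \frac{3}{4 a}$)
$D{\left(v \right)} = - 7 \left(5 + v\right)^{2}$ ($D{\left(v \right)} = - 7 \left(v + 5\right)^{2} = - 7 \left(5 + v\right)^{2}$)
$M{\left(l \right)} = \sqrt{5 + l}$ ($M{\left(l \right)} = \sqrt{\left(-1 - -6\right) + l} = \sqrt{\left(-1 + 6\right) + l} = \sqrt{5 + l}$)
$\left(M{\left(k{\left(1,1 \right)} \right)} + D{\left(1 \right)}\right) 132 = \left(\sqrt{5 - \frac{3}{4 \cdot 1}} - 7 \left(5 + 1\right)^{2}\right) 132 = \left(\sqrt{5 - \frac{3}{4}} - 7 \cdot 6^{2}\right) 132 = \left(\sqrt{5 - \frac{3}{4}} - 252\right) 132 = \left(\sqrt{\frac{17}{4}} - 252\right) 132 = \left(\frac{\sqrt{17}}{2} - 252\right) 132 = \left(-252 + \frac{\sqrt{17}}{2}\right) 132 = -33264 + 66 \sqrt{17}$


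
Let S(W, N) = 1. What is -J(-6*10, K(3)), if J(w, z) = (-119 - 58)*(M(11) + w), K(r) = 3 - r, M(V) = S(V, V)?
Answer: -10443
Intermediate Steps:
M(V) = 1
J(w, z) = -177 - 177*w (J(w, z) = (-119 - 58)*(1 + w) = -177*(1 + w) = -177 - 177*w)
-J(-6*10, K(3)) = -(-177 - (-1062)*10) = -(-177 - 177*(-60)) = -(-177 + 10620) = -1*10443 = -10443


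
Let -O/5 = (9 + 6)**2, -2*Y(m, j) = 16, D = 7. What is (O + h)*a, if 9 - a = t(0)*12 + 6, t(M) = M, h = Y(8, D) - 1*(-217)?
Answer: -2748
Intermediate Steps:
Y(m, j) = -8 (Y(m, j) = -1/2*16 = -8)
h = 209 (h = -8 - 1*(-217) = -8 + 217 = 209)
a = 3 (a = 9 - (0*12 + 6) = 9 - (0 + 6) = 9 - 1*6 = 9 - 6 = 3)
O = -1125 (O = -5*(9 + 6)**2 = -5*15**2 = -5*225 = -1125)
(O + h)*a = (-1125 + 209)*3 = -916*3 = -2748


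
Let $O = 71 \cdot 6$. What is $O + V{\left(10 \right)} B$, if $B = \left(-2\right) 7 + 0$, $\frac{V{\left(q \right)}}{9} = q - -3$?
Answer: $-1212$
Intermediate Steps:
$V{\left(q \right)} = 27 + 9 q$ ($V{\left(q \right)} = 9 \left(q - -3\right) = 9 \left(q + 3\right) = 9 \left(3 + q\right) = 27 + 9 q$)
$B = -14$ ($B = -14 + 0 = -14$)
$O = 426$
$O + V{\left(10 \right)} B = 426 + \left(27 + 9 \cdot 10\right) \left(-14\right) = 426 + \left(27 + 90\right) \left(-14\right) = 426 + 117 \left(-14\right) = 426 - 1638 = -1212$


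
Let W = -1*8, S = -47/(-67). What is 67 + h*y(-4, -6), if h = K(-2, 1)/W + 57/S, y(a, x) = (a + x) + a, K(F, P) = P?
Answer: -200939/188 ≈ -1068.8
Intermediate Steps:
S = 47/67 (S = -47*(-1/67) = 47/67 ≈ 0.70149)
W = -8
y(a, x) = x + 2*a
h = 30505/376 (h = 1/(-8) + 57/(47/67) = 1*(-⅛) + 57*(67/47) = -⅛ + 3819/47 = 30505/376 ≈ 81.130)
67 + h*y(-4, -6) = 67 + 30505*(-6 + 2*(-4))/376 = 67 + 30505*(-6 - 8)/376 = 67 + (30505/376)*(-14) = 67 - 213535/188 = -200939/188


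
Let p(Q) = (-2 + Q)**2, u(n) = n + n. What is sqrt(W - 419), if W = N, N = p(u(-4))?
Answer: I*sqrt(319) ≈ 17.861*I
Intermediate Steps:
u(n) = 2*n
N = 100 (N = (-2 + 2*(-4))**2 = (-2 - 8)**2 = (-10)**2 = 100)
W = 100
sqrt(W - 419) = sqrt(100 - 419) = sqrt(-319) = I*sqrt(319)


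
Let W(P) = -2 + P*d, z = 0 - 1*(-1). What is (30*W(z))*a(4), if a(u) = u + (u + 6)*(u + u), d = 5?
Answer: 7560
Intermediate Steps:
z = 1 (z = 0 + 1 = 1)
W(P) = -2 + 5*P (W(P) = -2 + P*5 = -2 + 5*P)
a(u) = u + 2*u*(6 + u) (a(u) = u + (6 + u)*(2*u) = u + 2*u*(6 + u))
(30*W(z))*a(4) = (30*(-2 + 5*1))*(4*(13 + 2*4)) = (30*(-2 + 5))*(4*(13 + 8)) = (30*3)*(4*21) = 90*84 = 7560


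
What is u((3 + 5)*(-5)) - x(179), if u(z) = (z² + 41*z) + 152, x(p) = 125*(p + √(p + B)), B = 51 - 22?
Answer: -22263 - 500*√13 ≈ -24066.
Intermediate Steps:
B = 29
x(p) = 125*p + 125*√(29 + p) (x(p) = 125*(p + √(p + 29)) = 125*(p + √(29 + p)) = 125*p + 125*√(29 + p))
u(z) = 152 + z² + 41*z
u((3 + 5)*(-5)) - x(179) = (152 + ((3 + 5)*(-5))² + 41*((3 + 5)*(-5))) - (125*179 + 125*√(29 + 179)) = (152 + (8*(-5))² + 41*(8*(-5))) - (22375 + 125*√208) = (152 + (-40)² + 41*(-40)) - (22375 + 125*(4*√13)) = (152 + 1600 - 1640) - (22375 + 500*√13) = 112 + (-22375 - 500*√13) = -22263 - 500*√13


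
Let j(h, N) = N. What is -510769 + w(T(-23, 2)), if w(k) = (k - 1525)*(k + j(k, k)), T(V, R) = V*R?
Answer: -366237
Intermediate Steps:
T(V, R) = R*V
w(k) = 2*k*(-1525 + k) (w(k) = (k - 1525)*(k + k) = (-1525 + k)*(2*k) = 2*k*(-1525 + k))
-510769 + w(T(-23, 2)) = -510769 + 2*(2*(-23))*(-1525 + 2*(-23)) = -510769 + 2*(-46)*(-1525 - 46) = -510769 + 2*(-46)*(-1571) = -510769 + 144532 = -366237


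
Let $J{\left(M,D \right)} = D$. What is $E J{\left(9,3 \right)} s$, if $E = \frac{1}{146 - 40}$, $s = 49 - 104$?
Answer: $- \frac{165}{106} \approx -1.5566$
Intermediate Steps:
$s = -55$
$E = \frac{1}{106} \approx 0.009434$
$E J{\left(9,3 \right)} s = \frac{1}{106} \cdot 3 \left(-55\right) = \frac{3}{106} \left(-55\right) = - \frac{165}{106}$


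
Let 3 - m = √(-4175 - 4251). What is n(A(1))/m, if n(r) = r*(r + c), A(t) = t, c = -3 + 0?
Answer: -6/8435 - 2*I*√8426/8435 ≈ -0.00071132 - 0.021765*I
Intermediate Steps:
c = -3
n(r) = r*(-3 + r) (n(r) = r*(r - 3) = r*(-3 + r))
m = 3 - I*√8426 (m = 3 - √(-4175 - 4251) = 3 - √(-8426) = 3 - I*√8426 ≈ 3.0 - 91.793*I)
n(A(1))/m = (1*(-3 + 1))/(3 - I*√8426) = (1*(-2))/(3 - I*√8426) = -2/(3 - I*√8426)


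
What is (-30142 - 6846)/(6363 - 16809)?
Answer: 18494/5223 ≈ 3.5409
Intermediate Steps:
(-30142 - 6846)/(6363 - 16809) = -36988/(-10446) = -36988*(-1/10446) = 18494/5223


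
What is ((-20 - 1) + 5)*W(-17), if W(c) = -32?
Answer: 512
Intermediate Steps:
((-20 - 1) + 5)*W(-17) = ((-20 - 1) + 5)*(-32) = (-21 + 5)*(-32) = -16*(-32) = 512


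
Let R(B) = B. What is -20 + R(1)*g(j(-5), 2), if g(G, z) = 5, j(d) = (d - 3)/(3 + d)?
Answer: -15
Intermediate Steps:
j(d) = (-3 + d)/(3 + d)
-20 + R(1)*g(j(-5), 2) = -20 + 1*5 = -20 + 5 = -15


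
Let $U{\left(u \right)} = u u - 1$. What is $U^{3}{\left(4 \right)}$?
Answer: $3375$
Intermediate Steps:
$U{\left(u \right)} = -1 + u^{2}$ ($U{\left(u \right)} = u^{2} - 1 = -1 + u^{2}$)
$U^{3}{\left(4 \right)} = \left(-1 + 4^{2}\right)^{3} = \left(-1 + 16\right)^{3} = 15^{3} = 3375$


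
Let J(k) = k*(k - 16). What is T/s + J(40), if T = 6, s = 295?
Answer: 283206/295 ≈ 960.02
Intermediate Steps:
J(k) = k*(-16 + k)
T/s + J(40) = 6/295 + 40*(-16 + 40) = 6*(1/295) + 40*24 = 6/295 + 960 = 283206/295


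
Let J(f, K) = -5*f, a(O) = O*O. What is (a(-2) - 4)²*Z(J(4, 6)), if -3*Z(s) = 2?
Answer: 0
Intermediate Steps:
a(O) = O²
Z(s) = -⅔ (Z(s) = -⅓*2 = -⅔)
(a(-2) - 4)²*Z(J(4, 6)) = ((-2)² - 4)²*(-⅔) = (4 - 4)²*(-⅔) = 0²*(-⅔) = 0*(-⅔) = 0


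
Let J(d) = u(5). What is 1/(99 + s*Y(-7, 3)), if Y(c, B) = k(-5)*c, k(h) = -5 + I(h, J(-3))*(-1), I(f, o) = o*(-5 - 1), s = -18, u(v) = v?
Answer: 1/3249 ≈ 0.00030779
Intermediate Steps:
J(d) = 5
I(f, o) = -6*o (I(f, o) = o*(-6) = -6*o)
k(h) = 25 (k(h) = -5 - 6*5*(-1) = -5 - 30*(-1) = -5 + 30 = 25)
Y(c, B) = 25*c
1/(99 + s*Y(-7, 3)) = 1/(99 - 450*(-7)) = 1/(99 - 18*(-175)) = 1/(99 + 3150) = 1/3249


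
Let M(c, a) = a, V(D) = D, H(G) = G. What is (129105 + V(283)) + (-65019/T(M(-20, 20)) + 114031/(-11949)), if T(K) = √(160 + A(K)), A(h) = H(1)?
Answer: 1545943181/11949 - 65019*√161/161 ≈ 1.2425e+5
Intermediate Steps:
A(h) = 1
T(K) = √161 (T(K) = √(160 + 1) = √161)
(129105 + V(283)) + (-65019/T(M(-20, 20)) + 114031/(-11949)) = (129105 + 283) + (-65019*√161/161 + 114031/(-11949)) = 129388 + (-65019*√161/161 + 114031*(-1/11949)) = 129388 + (-65019*√161/161 - 114031/11949) = 129388 + (-114031/11949 - 65019*√161/161) = 1545943181/11949 - 65019*√161/161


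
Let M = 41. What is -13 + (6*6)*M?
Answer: 1463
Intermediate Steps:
-13 + (6*6)*M = -13 + (6*6)*41 = -13 + 36*41 = -13 + 1476 = 1463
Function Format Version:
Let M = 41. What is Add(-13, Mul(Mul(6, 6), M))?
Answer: 1463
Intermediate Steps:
Add(-13, Mul(Mul(6, 6), M)) = Add(-13, Mul(Mul(6, 6), 41)) = Add(-13, Mul(36, 41)) = Add(-13, 1476) = 1463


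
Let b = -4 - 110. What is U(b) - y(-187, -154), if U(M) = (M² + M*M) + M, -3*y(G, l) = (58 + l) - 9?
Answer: 25843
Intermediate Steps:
b = -114
y(G, l) = -49/3 - l/3 (y(G, l) = -((58 + l) - 9)/3 = -(49 + l)/3 = -49/3 - l/3)
U(M) = M + 2*M² (U(M) = (M² + M²) + M = 2*M² + M = M + 2*M²)
U(b) - y(-187, -154) = -114*(1 + 2*(-114)) - (-49/3 - ⅓*(-154)) = -114*(1 - 228) - (-49/3 + 154/3) = -114*(-227) - 1*35 = 25878 - 35 = 25843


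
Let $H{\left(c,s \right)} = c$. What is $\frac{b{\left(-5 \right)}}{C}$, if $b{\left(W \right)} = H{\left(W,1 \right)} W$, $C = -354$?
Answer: $- \frac{25}{354} \approx -0.070621$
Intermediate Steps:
$b{\left(W \right)} = W^{2}$ ($b{\left(W \right)} = W W = W^{2}$)
$\frac{b{\left(-5 \right)}}{C} = \frac{\left(-5\right)^{2}}{-354} = 25 \left(- \frac{1}{354}\right) = - \frac{25}{354}$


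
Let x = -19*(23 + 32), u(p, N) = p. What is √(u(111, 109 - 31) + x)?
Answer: I*√934 ≈ 30.561*I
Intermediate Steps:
x = -1045 (x = -19*55 = -1045)
√(u(111, 109 - 31) + x) = √(111 - 1045) = √(-934) = I*√934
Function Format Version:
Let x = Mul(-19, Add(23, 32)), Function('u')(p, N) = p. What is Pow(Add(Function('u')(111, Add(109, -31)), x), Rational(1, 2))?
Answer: Mul(I, Pow(934, Rational(1, 2))) ≈ Mul(30.561, I)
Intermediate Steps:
x = -1045 (x = Mul(-19, 55) = -1045)
Pow(Add(Function('u')(111, Add(109, -31)), x), Rational(1, 2)) = Pow(Add(111, -1045), Rational(1, 2)) = Pow(-934, Rational(1, 2)) = Mul(I, Pow(934, Rational(1, 2)))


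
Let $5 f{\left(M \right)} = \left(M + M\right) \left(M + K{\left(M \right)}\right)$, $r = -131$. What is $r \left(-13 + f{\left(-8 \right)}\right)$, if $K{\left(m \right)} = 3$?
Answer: $-393$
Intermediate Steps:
$f{\left(M \right)} = \frac{2 M \left(3 + M\right)}{5}$ ($f{\left(M \right)} = \frac{\left(M + M\right) \left(M + 3\right)}{5} = \frac{2 M \left(3 + M\right)}{5}$)
$r \left(-13 + f{\left(-8 \right)}\right) = - 131 \left(-13 + \frac{2}{5} \left(-8\right) \left(3 - 8\right)\right) = - 131 \left(-13 + \frac{2}{5} \left(-8\right) \left(-5\right)\right) = - 131 \left(-13 + 16\right) = \left(-131\right) 3 = -393$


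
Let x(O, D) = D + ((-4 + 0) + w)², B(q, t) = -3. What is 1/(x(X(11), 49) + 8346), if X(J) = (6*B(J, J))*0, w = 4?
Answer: 1/8395 ≈ 0.00011912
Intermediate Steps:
X(J) = 0 (X(J) = (6*(-3))*0 = -18*0 = 0)
x(O, D) = D (x(O, D) = D + ((-4 + 0) + 4)² = D + (-4 + 4)² = D + 0² = D + 0 = D)
1/(x(X(11), 49) + 8346) = 1/(49 + 8346) = 1/8395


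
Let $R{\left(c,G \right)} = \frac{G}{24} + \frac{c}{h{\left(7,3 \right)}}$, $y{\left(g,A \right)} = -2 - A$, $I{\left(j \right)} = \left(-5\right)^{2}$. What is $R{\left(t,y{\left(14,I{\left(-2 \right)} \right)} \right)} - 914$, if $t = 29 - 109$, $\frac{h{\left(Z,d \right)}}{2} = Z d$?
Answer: $- \frac{154061}{168} \approx -917.03$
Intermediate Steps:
$I{\left(j \right)} = 25$
$h{\left(Z,d \right)} = 2 Z d$
$t = -80$
$R{\left(c,G \right)} = \frac{G}{24} + \frac{c}{42}$ ($R{\left(c,G \right)} = \frac{G}{24} + \frac{c}{2 \cdot 7 \cdot 3} = G \frac{1}{24} + \frac{c}{42} = \frac{G}{24} + c \frac{1}{42} = \frac{G}{24} + \frac{c}{42}$)
$R{\left(t,y{\left(14,I{\left(-2 \right)} \right)} \right)} - 914 = \left(\frac{-2 - 25}{24} + \frac{1}{42} \left(-80\right)\right) - 914 = \left(\frac{-2 - 25}{24} - \frac{40}{21}\right) - 914 = \left(\frac{1}{24} \left(-27\right) - \frac{40}{21}\right) - 914 = \left(- \frac{9}{8} - \frac{40}{21}\right) - 914 = - \frac{509}{168} - 914 = - \frac{154061}{168}$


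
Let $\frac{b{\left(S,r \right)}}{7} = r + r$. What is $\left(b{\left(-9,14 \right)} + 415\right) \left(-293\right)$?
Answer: $-179023$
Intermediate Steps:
$b{\left(S,r \right)} = 14 r$ ($b{\left(S,r \right)} = 7 \left(r + r\right) = 7 \cdot 2 r = 14 r$)
$\left(b{\left(-9,14 \right)} + 415\right) \left(-293\right) = \left(14 \cdot 14 + 415\right) \left(-293\right) = \left(196 + 415\right) \left(-293\right) = 611 \left(-293\right) = -179023$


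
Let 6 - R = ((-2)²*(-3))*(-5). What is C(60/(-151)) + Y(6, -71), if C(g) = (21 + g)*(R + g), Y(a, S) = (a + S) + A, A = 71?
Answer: -25416948/22801 ≈ -1114.7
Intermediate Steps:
Y(a, S) = 71 + S + a (Y(a, S) = (a + S) + 71 = (S + a) + 71 = 71 + S + a)
R = -54 (R = 6 - (-2)²*(-3)*(-5) = 6 - 4*(-3)*(-5) = 6 - (-12)*(-5) = 6 - 1*60 = 6 - 60 = -54)
C(g) = (-54 + g)*(21 + g) (C(g) = (21 + g)*(-54 + g) = (-54 + g)*(21 + g))
C(60/(-151)) + Y(6, -71) = (-1134 + (60/(-151))² - 1980/(-151)) + (71 - 71 + 6) = (-1134 + (60*(-1/151))² - 1980*(-1)/151) + 6 = (-1134 + (-60/151)² - 33*(-60/151)) + 6 = (-1134 + 3600/22801 + 1980/151) + 6 = -25553754/22801 + 6 = -25416948/22801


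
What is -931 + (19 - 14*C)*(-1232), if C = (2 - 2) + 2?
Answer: 10157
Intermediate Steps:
C = 2 (C = 0 + 2 = 2)
-931 + (19 - 14*C)*(-1232) = -931 + (19 - 14*2)*(-1232) = -931 + (19 - 28)*(-1232) = -931 - 9*(-1232) = -931 + 11088 = 10157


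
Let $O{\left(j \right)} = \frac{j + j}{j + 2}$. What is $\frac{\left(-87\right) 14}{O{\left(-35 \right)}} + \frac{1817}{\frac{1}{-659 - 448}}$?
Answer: $- \frac{10059966}{5} \approx -2.012 \cdot 10^{6}$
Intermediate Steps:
$O{\left(j \right)} = \frac{2 j}{2 + j}$
$\frac{\left(-87\right) 14}{O{\left(-35 \right)}} + \frac{1817}{\frac{1}{-659 - 448}} = \frac{\left(-87\right) 14}{2 \left(-35\right) \frac{1}{2 - 35}} + \frac{1817}{\frac{1}{-659 - 448}} = - \frac{1218}{2 \left(-35\right) \frac{1}{-33}} + \frac{1817}{\frac{1}{-1107}} = - \frac{1218}{2 \left(-35\right) \left(- \frac{1}{33}\right)} + \frac{1817}{- \frac{1}{1107}} = - \frac{1218}{\frac{70}{33}} + 1817 \left(-1107\right) = \left(-1218\right) \frac{33}{70} - 2011419 = - \frac{2871}{5} - 2011419 = - \frac{10059966}{5}$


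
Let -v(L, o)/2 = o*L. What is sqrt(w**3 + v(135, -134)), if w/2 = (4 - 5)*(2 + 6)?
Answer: 2*sqrt(8021) ≈ 179.12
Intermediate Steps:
v(L, o) = -2*L*o (v(L, o) = -2*o*L = -2*L*o)
w = -16 (w = 2*((4 - 5)*(2 + 6)) = 2*(-1*8) = 2*(-8) = -16)
sqrt(w**3 + v(135, -134)) = sqrt((-16)**3 - 2*135*(-134)) = sqrt(-4096 + 36180) = sqrt(32084) = 2*sqrt(8021)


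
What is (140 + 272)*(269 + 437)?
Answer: 290872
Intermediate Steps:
(140 + 272)*(269 + 437) = 412*706 = 290872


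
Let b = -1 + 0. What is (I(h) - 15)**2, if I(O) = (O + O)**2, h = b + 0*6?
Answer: 121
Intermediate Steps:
b = -1
h = -1 (h = -1 + 0*6 = -1 + 0 = -1)
I(O) = 4*O**2 (I(O) = (2*O)**2 = 4*O**2)
(I(h) - 15)**2 = (4*(-1)**2 - 15)**2 = (4*1 - 15)**2 = (4 - 15)**2 = (-11)**2 = 121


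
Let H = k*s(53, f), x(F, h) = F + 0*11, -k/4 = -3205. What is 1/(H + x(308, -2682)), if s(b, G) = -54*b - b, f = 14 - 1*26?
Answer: -1/37369992 ≈ -2.6759e-8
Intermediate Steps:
k = 12820 (k = -4*(-3205) = 12820)
x(F, h) = F (x(F, h) = F + 0 = F)
f = -12 (f = 14 - 26 = -12)
s(b, G) = -55*b
H = -37370300 (H = 12820*(-55*53) = 12820*(-2915) = -37370300)
1/(H + x(308, -2682)) = 1/(-37370300 + 308) = 1/(-37369992) = -1/37369992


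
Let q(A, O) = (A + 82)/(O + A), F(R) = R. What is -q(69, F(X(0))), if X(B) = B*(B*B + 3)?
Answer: -151/69 ≈ -2.1884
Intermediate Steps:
X(B) = B*(3 + B²) (X(B) = B*(B² + 3) = B*(3 + B²))
q(A, O) = (82 + A)/(A + O)
-q(69, F(X(0))) = -(82 + 69)/(69 + 0*(3 + 0²)) = -151/(69 + 0*(3 + 0)) = -151/(69 + 0*3) = -151/(69 + 0) = -151/69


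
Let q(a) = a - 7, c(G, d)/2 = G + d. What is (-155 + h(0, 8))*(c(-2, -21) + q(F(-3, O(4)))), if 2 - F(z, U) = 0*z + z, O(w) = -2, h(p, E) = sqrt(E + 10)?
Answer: 7440 - 144*sqrt(2) ≈ 7236.4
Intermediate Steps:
h(p, E) = sqrt(10 + E)
c(G, d) = 2*G + 2*d (c(G, d) = 2*(G + d) = 2*G + 2*d)
F(z, U) = 2 - z (F(z, U) = 2 - (0*z + z) = 2 - (0 + z) = 2 - z)
q(a) = -7 + a
(-155 + h(0, 8))*(c(-2, -21) + q(F(-3, O(4)))) = (-155 + sqrt(10 + 8))*((2*(-2) + 2*(-21)) + (-7 + (2 - 1*(-3)))) = (-155 + sqrt(18))*((-4 - 42) + (-7 + (2 + 3))) = (-155 + 3*sqrt(2))*(-46 + (-7 + 5)) = (-155 + 3*sqrt(2))*(-46 - 2) = (-155 + 3*sqrt(2))*(-48) = 7440 - 144*sqrt(2)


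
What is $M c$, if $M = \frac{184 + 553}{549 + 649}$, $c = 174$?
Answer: $\frac{64119}{599} \approx 107.04$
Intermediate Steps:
$M = \frac{737}{1198} \approx 0.61519$
$M c = \frac{737}{1198} \cdot 174 = \frac{64119}{599}$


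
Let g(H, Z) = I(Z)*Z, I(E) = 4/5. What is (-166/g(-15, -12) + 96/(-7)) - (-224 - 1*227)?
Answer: 76369/168 ≈ 454.58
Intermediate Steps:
I(E) = ⅘ (I(E) = 4*(⅕) = ⅘)
g(H, Z) = 4*Z/5
(-166/g(-15, -12) + 96/(-7)) - (-224 - 1*227) = (-166/((⅘)*(-12)) + 96/(-7)) - (-224 - 1*227) = (-166/(-48/5) + 96*(-⅐)) - (-224 - 227) = (-166*(-5/48) - 96/7) - 1*(-451) = (415/24 - 96/7) + 451 = 601/168 + 451 = 76369/168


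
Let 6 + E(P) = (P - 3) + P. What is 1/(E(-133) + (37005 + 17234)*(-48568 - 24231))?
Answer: -1/3948545236 ≈ -2.5326e-10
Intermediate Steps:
E(P) = -9 + 2*P (E(P) = -6 + ((P - 3) + P) = -6 + ((-3 + P) + P) = -6 + (-3 + 2*P) = -9 + 2*P)
1/(E(-133) + (37005 + 17234)*(-48568 - 24231)) = 1/((-9 + 2*(-133)) + (37005 + 17234)*(-48568 - 24231)) = 1/((-9 - 266) + 54239*(-72799)) = 1/(-275 - 3948544961) = 1/(-3948545236) = -1/3948545236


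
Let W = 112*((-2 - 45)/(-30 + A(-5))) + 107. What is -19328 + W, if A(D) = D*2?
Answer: -95447/5 ≈ -19089.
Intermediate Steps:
A(D) = 2*D
W = 1193/5 (W = 112*((-2 - 45)/(-30 + 2*(-5))) + 107 = 112*(-47/(-30 - 10)) + 107 = 112*(-47/(-40)) + 107 = 112*(-47*(-1/40)) + 107 = 112*(47/40) + 107 = 658/5 + 107 = 1193/5 ≈ 238.60)
-19328 + W = -19328 + 1193/5 = -95447/5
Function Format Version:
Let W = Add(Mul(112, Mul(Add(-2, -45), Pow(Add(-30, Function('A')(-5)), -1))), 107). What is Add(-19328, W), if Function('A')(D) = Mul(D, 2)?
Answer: Rational(-95447, 5) ≈ -19089.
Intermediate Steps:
Function('A')(D) = Mul(2, D)
W = Rational(1193, 5) (W = Add(Mul(112, Mul(Add(-2, -45), Pow(Add(-30, Mul(2, -5)), -1))), 107) = Add(Mul(112, Mul(-47, Pow(Add(-30, -10), -1))), 107) = Add(Mul(112, Mul(-47, Pow(-40, -1))), 107) = Add(Mul(112, Mul(-47, Rational(-1, 40))), 107) = Add(Mul(112, Rational(47, 40)), 107) = Add(Rational(658, 5), 107) = Rational(1193, 5) ≈ 238.60)
Add(-19328, W) = Add(-19328, Rational(1193, 5)) = Rational(-95447, 5)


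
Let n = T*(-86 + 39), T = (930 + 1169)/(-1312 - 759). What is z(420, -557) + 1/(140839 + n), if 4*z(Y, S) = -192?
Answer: -14005256585/291776222 ≈ -48.000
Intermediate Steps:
z(Y, S) = -48 (z(Y, S) = (¼)*(-192) = -48)
T = -2099/2071 (T = 2099/(-2071) = 2099*(-1/2071) = -2099/2071 ≈ -1.0135)
n = 98653/2071 (n = -2099*(-86 + 39)/2071 = -2099/2071*(-47) = 98653/2071 ≈ 47.635)
z(420, -557) + 1/(140839 + n) = -48 + 1/(140839 + 98653/2071) = -48 + 1/(291776222/2071) = -48 + 2071/291776222 = -14005256585/291776222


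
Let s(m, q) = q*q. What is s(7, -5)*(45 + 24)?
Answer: 1725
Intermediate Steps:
s(m, q) = q**2
s(7, -5)*(45 + 24) = (-5)**2*(45 + 24) = 25*69 = 1725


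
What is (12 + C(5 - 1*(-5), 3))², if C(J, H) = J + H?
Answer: 625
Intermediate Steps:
C(J, H) = H + J
(12 + C(5 - 1*(-5), 3))² = (12 + (3 + (5 - 1*(-5))))² = (12 + (3 + (5 + 5)))² = (12 + (3 + 10))² = (12 + 13)² = 25² = 625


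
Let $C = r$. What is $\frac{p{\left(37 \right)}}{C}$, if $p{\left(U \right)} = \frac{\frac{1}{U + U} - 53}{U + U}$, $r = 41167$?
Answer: $- \frac{3921}{225430492} \approx -1.7393 \cdot 10^{-5}$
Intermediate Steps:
$C = 41167$
$p{\left(U \right)} = \frac{-53 + \frac{1}{2 U}}{2 U}$ ($p{\left(U \right)} = \frac{\frac{1}{2 U} - 53}{2 U} = \left(\frac{1}{2 U} - 53\right) \frac{1}{2 U} = \left(-53 + \frac{1}{2 U}\right) \frac{1}{2 U} = \frac{-53 + \frac{1}{2 U}}{2 U}$)
$\frac{p{\left(37 \right)}}{C} = \frac{\frac{1}{4} \cdot \frac{1}{1369} \left(1 - 3922\right)}{41167} = \frac{1}{4} \cdot \frac{1}{1369} \left(1 - 3922\right) \frac{1}{41167} = \frac{1}{4} \cdot \frac{1}{1369} \left(-3921\right) \frac{1}{41167} = \left(- \frac{3921}{5476}\right) \frac{1}{41167} = - \frac{3921}{225430492}$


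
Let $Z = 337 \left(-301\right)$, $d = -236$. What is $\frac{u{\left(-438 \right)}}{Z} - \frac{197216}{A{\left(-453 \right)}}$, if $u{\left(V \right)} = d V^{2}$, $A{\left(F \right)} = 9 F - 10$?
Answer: $\frac{205044676400}{414573019} \approx 494.59$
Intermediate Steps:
$Z = -101437$
$A{\left(F \right)} = -10 + 9 F$
$u{\left(V \right)} = - 236 V^{2}$
$\frac{u{\left(-438 \right)}}{Z} - \frac{197216}{A{\left(-453 \right)}} = \frac{\left(-236\right) \left(-438\right)^{2}}{-101437} - \frac{197216}{-10 + 9 \left(-453\right)} = \left(-236\right) 191844 \left(- \frac{1}{101437}\right) - \frac{197216}{-10 - 4077} = \left(-45275184\right) \left(- \frac{1}{101437}\right) - \frac{197216}{-4087} = \frac{45275184}{101437} - - \frac{197216}{4087} = \frac{45275184}{101437} + \frac{197216}{4087} = \frac{205044676400}{414573019}$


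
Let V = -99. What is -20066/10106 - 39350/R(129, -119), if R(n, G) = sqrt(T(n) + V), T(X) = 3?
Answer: -10033/5053 + 19675*I*sqrt(6)/12 ≈ -1.9856 + 4016.1*I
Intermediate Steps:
R(n, G) = 4*I*sqrt(6) (R(n, G) = sqrt(3 - 99) = sqrt(-96) = 4*I*sqrt(6))
-20066/10106 - 39350/R(129, -119) = -20066/10106 - 39350*(-I*sqrt(6)/24) = -20066*1/10106 - (-19675)*I*sqrt(6)/12 = -10033/5053 + 19675*I*sqrt(6)/12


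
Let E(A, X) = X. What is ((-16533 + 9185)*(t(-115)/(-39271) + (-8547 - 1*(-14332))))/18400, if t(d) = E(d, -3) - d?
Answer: -417334478451/180646600 ≈ -2310.2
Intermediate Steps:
t(d) = -3 - d
((-16533 + 9185)*(t(-115)/(-39271) + (-8547 - 1*(-14332))))/18400 = ((-16533 + 9185)*((-3 - 1*(-115))/(-39271) + (-8547 - 1*(-14332))))/18400 = -7348*((-3 + 115)*(-1/39271) + (-8547 + 14332))*(1/18400) = -7348*(112*(-1/39271) + 5785)*(1/18400) = -7348*(-112/39271 + 5785)*(1/18400) = -7348*227182623/39271*(1/18400) = -1669337913804/39271*1/18400 = -417334478451/180646600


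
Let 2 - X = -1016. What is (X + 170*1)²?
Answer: 1411344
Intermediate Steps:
X = 1018 (X = 2 - 1*(-1016) = 2 + 1016 = 1018)
(X + 170*1)² = (1018 + 170*1)² = (1018 + 170)² = 1188² = 1411344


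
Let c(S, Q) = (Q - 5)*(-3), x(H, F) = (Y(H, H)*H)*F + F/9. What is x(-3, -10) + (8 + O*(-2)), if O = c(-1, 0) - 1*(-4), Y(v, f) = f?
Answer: -1090/9 ≈ -121.11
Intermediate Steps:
x(H, F) = F/9 + F*H**2 (x(H, F) = (H*H)*F + F/9 = H**2*F + F*(1/9) = F*H**2 + F/9 = F/9 + F*H**2)
c(S, Q) = 15 - 3*Q (c(S, Q) = (-5 + Q)*(-3) = 15 - 3*Q)
O = 19 (O = (15 - 3*0) - 1*(-4) = (15 + 0) + 4 = 15 + 4 = 19)
x(-3, -10) + (8 + O*(-2)) = -10*(1/9 + (-3)**2) + (8 + 19*(-2)) = -10*(1/9 + 9) + (8 - 38) = -10*82/9 - 30 = -820/9 - 30 = -1090/9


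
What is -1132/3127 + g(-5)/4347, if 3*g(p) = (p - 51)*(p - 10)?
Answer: -577892/1941867 ≈ -0.29760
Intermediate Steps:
g(p) = (-51 + p)*(-10 + p)/3 (g(p) = ((p - 51)*(p - 10))/3 = ((-51 + p)*(-10 + p))/3 = (-51 + p)*(-10 + p)/3)
-1132/3127 + g(-5)/4347 = -1132/3127 + (170 - 61/3*(-5) + (⅓)*(-5)²)/4347 = -1132*1/3127 + (170 + 305/3 + (⅓)*25)*(1/4347) = -1132/3127 + (170 + 305/3 + 25/3)*(1/4347) = -1132/3127 + 280*(1/4347) = -1132/3127 + 40/621 = -577892/1941867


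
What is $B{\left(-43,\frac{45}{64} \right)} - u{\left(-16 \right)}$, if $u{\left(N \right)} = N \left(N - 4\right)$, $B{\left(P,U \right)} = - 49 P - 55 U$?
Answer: $\frac{111893}{64} \approx 1748.3$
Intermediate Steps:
$B{\left(P,U \right)} = - 55 U - 49 P$
$u{\left(N \right)} = N \left(-4 + N\right)$
$B{\left(-43,\frac{45}{64} \right)} - u{\left(-16 \right)} = \left(- 55 \cdot \frac{45}{64} - -2107\right) - - 16 \left(-4 - 16\right) = \left(- 55 \cdot 45 \cdot \frac{1}{64} + 2107\right) - \left(-16\right) \left(-20\right) = \left(\left(-55\right) \frac{45}{64} + 2107\right) - 320 = \left(- \frac{2475}{64} + 2107\right) - 320 = \frac{132373}{64} - 320 = \frac{111893}{64}$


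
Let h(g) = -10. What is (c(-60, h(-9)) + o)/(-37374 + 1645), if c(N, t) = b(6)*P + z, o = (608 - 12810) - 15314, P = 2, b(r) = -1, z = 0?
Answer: 27518/35729 ≈ 0.77019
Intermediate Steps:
o = -27516 (o = -12202 - 15314 = -27516)
c(N, t) = -2 (c(N, t) = -1*2 + 0 = -2 + 0 = -2)
(c(-60, h(-9)) + o)/(-37374 + 1645) = (-2 - 27516)/(-37374 + 1645) = -27518/(-35729) = -27518*(-1/35729) = 27518/35729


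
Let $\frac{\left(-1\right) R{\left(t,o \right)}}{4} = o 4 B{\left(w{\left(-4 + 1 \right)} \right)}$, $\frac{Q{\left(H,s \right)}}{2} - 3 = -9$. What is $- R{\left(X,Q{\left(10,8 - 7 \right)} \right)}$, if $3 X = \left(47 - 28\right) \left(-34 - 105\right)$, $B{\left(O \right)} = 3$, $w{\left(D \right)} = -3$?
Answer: $-576$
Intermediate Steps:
$Q{\left(H,s \right)} = -12$ ($Q{\left(H,s \right)} = 6 + 2 \left(-9\right) = 6 - 18 = -12$)
$X = - \frac{2641}{3}$ ($X = \frac{\left(47 - 28\right) \left(-34 - 105\right)}{3} = \frac{19 \left(-139\right)}{3} = \frac{1}{3} \left(-2641\right) = - \frac{2641}{3} \approx -880.33$)
$R{\left(t,o \right)} = - 48 o$ ($R{\left(t,o \right)} = - 4 o 4 \cdot 3 = - 4 \cdot 4 o 3 = - 4 \cdot 12 o = - 48 o$)
$- R{\left(X,Q{\left(10,8 - 7 \right)} \right)} = - \left(-48\right) \left(-12\right) = \left(-1\right) 576 = -576$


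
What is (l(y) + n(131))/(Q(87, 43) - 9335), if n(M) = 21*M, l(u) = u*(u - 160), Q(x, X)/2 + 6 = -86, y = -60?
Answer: -5317/3173 ≈ -1.6757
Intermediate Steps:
Q(x, X) = -184 (Q(x, X) = -12 + 2*(-86) = -12 - 172 = -184)
l(u) = u*(-160 + u)
(l(y) + n(131))/(Q(87, 43) - 9335) = (-60*(-160 - 60) + 21*131)/(-184 - 9335) = (-60*(-220) + 2751)/(-9519) = (13200 + 2751)*(-1/9519) = 15951*(-1/9519) = -5317/3173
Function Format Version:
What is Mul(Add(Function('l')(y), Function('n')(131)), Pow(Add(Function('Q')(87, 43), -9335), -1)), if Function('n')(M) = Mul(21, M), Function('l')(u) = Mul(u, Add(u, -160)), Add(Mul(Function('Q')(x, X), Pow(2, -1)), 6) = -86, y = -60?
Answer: Rational(-5317, 3173) ≈ -1.6757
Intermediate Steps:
Function('Q')(x, X) = -184 (Function('Q')(x, X) = Add(-12, Mul(2, -86)) = Add(-12, -172) = -184)
Function('l')(u) = Mul(u, Add(-160, u))
Mul(Add(Function('l')(y), Function('n')(131)), Pow(Add(Function('Q')(87, 43), -9335), -1)) = Mul(Add(Mul(-60, Add(-160, -60)), Mul(21, 131)), Pow(Add(-184, -9335), -1)) = Mul(Add(Mul(-60, -220), 2751), Pow(-9519, -1)) = Mul(Add(13200, 2751), Rational(-1, 9519)) = Mul(15951, Rational(-1, 9519)) = Rational(-5317, 3173)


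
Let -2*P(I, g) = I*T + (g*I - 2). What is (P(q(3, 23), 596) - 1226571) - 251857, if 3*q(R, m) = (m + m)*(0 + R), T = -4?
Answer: -1492043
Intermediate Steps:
q(R, m) = 2*R*m/3 (q(R, m) = ((m + m)*(0 + R))/3 = ((2*m)*R)/3 = (2*R*m)/3 = 2*R*m/3)
P(I, g) = 1 + 2*I - I*g/2 (P(I, g) = -(I*(-4) + (g*I - 2))/2 = -(-4*I + (I*g - 2))/2 = -(-4*I + (-2 + I*g))/2 = -(-2 - 4*I + I*g)/2 = 1 + 2*I - I*g/2)
(P(q(3, 23), 596) - 1226571) - 251857 = ((1 + 2*((2/3)*3*23) - 1/2*(2/3)*3*23*596) - 1226571) - 251857 = ((1 + 2*46 - 1/2*46*596) - 1226571) - 251857 = ((1 + 92 - 13708) - 1226571) - 251857 = (-13615 - 1226571) - 251857 = -1240186 - 251857 = -1492043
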